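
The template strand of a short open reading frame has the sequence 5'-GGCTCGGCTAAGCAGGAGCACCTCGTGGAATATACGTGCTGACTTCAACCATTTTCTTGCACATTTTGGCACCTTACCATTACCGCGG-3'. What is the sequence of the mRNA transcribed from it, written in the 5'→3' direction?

RNA polymerase reads the template 3'→5' and synthesizes mRNA 5'→3' by base-pairing (A→U, T→A, G↔C). The complement of the template is CCGAGCCGATTCGTCCTCGTGGAGCACCTTATATGCACGACTGAAGTTGGTAAAAGAACGTGTAAAACCGTGGAATGGTAATGGCGCC; antiparallel, so 5'→3' the coding strand is CCGCGGTAATGGTAAGGTGCCAAAATGTGCAAGAAAATGGTTGAAGTCAGCACGTATATTCCACGAGGTGCTCCTGCTTAGCCGAGCC. Replace T with U for the mRNA.

5'-CCGCGGUAAUGGUAAGGUGCCAAAAUGUGCAAGAAAAUGGUUGAAGUCAGCACGUAUAUUCCACGAGGUGCUCCUGCUUAGCCGAGCC-3'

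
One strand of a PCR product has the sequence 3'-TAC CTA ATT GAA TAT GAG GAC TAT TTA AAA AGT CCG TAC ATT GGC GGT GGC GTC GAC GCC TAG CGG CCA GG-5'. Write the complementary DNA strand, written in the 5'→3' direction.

5′-ATGGATTAACTTATACTCCTGATAAATTTTTCAGGCATGTAACCGCCACCGCAGCTGCGGATCGCCGGTCC-3′

The strand is given 3'→5', so its complement runs 5'→3' in the same left-to-right order: pair each base A↔T, G↔C.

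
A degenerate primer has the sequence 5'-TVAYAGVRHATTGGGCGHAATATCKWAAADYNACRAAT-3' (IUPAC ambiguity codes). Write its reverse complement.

Standard pairs A↔T, G↔C; ambiguity codes pair R↔Y, K↔M, W↔W, D↔H, V↔B, N↔N. Complement (ABTRTCBYDTAACCCGCDTTATAGMWTTTHRNTGYTTA), then reverse for 5'→3'.

5'-ATTYGTNRHTTTWMGATATTDCGCCCAATDYBCTRTBA-3'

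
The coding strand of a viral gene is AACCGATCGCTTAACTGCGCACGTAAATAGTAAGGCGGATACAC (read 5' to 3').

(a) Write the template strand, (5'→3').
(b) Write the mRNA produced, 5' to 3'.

(a) The template strand is the reverse complement of the coding strand: complement TTGGCTAGCGAATTGACGCGTGCATTTATCATTCCGCCTATGTG, then reverse.
(b) mRNA matches the coding strand with T→U.

(a) 5′-GTGTATCCGCCTTACTATTTACGTGCGCAGTTAAGCGATCGGTT-3′
(b) 5'-AACCGAUCGCUUAACUGCGCACGUAAAUAGUAAGGCGGAUACAC-3'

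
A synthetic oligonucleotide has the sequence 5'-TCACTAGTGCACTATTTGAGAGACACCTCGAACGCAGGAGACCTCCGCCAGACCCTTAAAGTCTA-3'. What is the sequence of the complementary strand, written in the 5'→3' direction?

5'-TAGACTTTAAGGGTCTGGCGGAGGTCTCCTGCGTTCGAGGTGTCTCTCAAATAGTGCACTAGTGA-3'

The complement of TCACTAGTGCACTATTTGAGAGACACCTCGAACGCAGGAGACCTCCGCCAGACCCTTAAAGTCTA is AGTGATCACGTGATAAACTCTCTGTGGAGCTTGCGTCCTCTGGAGGCGGTCTGGGAATTTCAGAT (A↔T, G↔C). DNA strands are antiparallel, so the complementary strand runs 3'→5'; reversing gives the 5'→3' form.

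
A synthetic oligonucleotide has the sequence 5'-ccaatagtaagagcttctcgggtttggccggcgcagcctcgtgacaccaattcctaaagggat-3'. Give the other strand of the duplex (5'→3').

The complement of CCAATAGTAAGAGCTTCTCGGGTTTGGCCGGCGCAGCCTCGTGACACCAATTCCTAAAGGGAT is GGTTATCATTCTCGAAGAGCCCAAACCGGCCGCGTCGGAGCACTGTGGTTAAGGATTTCCCTA (A↔T, G↔C). DNA strands are antiparallel, so the complementary strand runs 3'→5'; reversing gives the 5'→3' form.

5'-ATCCCTTTAGGAATTGGTGTCACGAGGCTGCGCCGGCCAAACCCGAGAAGCTCTTACTATTGG-3'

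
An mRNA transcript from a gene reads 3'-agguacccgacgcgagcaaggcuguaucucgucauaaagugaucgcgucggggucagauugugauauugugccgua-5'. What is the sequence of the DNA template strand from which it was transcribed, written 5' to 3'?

Written 5'→3' the mRNA is AUGCCGUGUUAUAGUGUUAGACUGGGGCUGCGCUAGUGAAAUACUGCUCUAUGUCGGAACGAGCGCAGCCCAUGGA, so the coding DNA strand is ATGCCGTGTTATAGTGTTAGACTGGGGCTGCGCTAGTGAAATACTGCTCTATGTCGGAACGAGCGCAGCCCATGGA. The template is its reverse complement.

5'-TCCATGGGCTGCGCTCGTTCCGACATAGAGCAGTATTTCACTAGCGCAGCCCCAGTCTAACACTATAACACGGCAT-3'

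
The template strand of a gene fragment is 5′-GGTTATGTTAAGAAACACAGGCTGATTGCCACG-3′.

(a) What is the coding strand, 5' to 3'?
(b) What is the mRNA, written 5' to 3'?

(a) The coding strand is the reverse complement of the template: complement CCAATACAATTCTTTGTGTCCGACTAACGGTGC, then reverse.
(b) mRNA has the coding-strand sequence with T→U.

(a) 5'-CGTGGCAATCAGCCTGTGTTTCTTAACATAACC-3'
(b) 5'-CGUGGCAAUCAGCCUGUGUUUCUUAACAUAACC-3'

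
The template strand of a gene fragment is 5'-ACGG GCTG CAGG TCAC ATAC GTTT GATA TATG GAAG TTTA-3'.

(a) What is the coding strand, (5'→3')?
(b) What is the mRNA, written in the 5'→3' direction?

(a) 5'-TAAACTTCCATATATCAAACGTATGTGACCTGCAGCCCGT-3'
(b) 5'-UAAACUUCCAUAUAUCAAACGUAUGUGACCUGCAGCCCGU-3'

(a) The coding strand is the reverse complement of the template: complement TGCCCGACGTCCAGTGTATGCAAACTATATACCTTCAAAT, then reverse.
(b) mRNA has the coding-strand sequence with T→U.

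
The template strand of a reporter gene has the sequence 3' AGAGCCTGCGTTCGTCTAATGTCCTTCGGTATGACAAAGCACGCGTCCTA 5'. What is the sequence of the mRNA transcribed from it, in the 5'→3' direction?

5′-UCUCGGACGCAAGCAGAUUACAGGAAGCCAUACUGUUUCGUGCGCAGGAU-3′

Reading the template 3'→5' as shown, RNA polymerase pairs each base (A→U, T→A, G↔C) to build mRNA 5'→3' directly.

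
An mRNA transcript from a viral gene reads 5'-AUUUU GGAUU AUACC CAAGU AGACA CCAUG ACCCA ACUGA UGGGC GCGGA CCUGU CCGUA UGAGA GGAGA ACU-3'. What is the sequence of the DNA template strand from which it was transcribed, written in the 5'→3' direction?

Replace U with T to get the coding DNA strand: ATTTTGGATTATACCCAAGTAGACACCATGACCCAACTGATGGGCGCGGACCTGTCCGTATGAGAGGAGAACT. The template strand is its reverse complement (complement TAAAACCTAATATGGGTTCATCTGTGGTACTGGGTTGACTACCCGCGCCTGGACAGGCATACTCTCCTCTTGA, then reverse).

5'-AGTTCTCCTCTCATACGGACAGGTCCGCGCCCATCAGTTGGGTCATGGTGTCTACTTGGGTATAATCCAAAAT-3'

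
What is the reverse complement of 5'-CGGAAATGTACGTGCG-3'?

Complement each base (A↔T, G↔C): GCCTTTACATGCACGC. Then reverse.

5'-CGCACGTACATTTCCG-3'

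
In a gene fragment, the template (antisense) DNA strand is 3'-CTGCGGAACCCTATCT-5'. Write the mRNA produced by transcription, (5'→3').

Reading the template 3'→5' as shown, RNA polymerase pairs each base (A→U, T→A, G↔C) to build mRNA 5'→3' directly.

5'-GACGCCUUGGGAUAGA-3'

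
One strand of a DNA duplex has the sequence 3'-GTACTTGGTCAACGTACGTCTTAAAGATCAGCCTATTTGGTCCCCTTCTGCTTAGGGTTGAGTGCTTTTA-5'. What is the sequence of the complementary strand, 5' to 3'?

The strand is given 3'→5', so its complement runs 5'→3' in the same left-to-right order: pair each base A↔T, G↔C.

5'-CATGAACCAGTTGCATGCAGAATTTCTAGTCGGATAAACCAGGGGAAGACGAATCCCAACTCACGAAAAT-3'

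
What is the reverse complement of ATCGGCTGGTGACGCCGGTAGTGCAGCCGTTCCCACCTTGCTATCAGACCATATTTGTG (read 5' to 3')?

Complement each base (A↔T, G↔C): TAGCCGACCACTGCGGCCATCACGTCGGCAAGGGTGGAACGATAGTCTGGTATAAACAC. Then reverse.

5'-CACAAATATGGTCTGATAGCAAGGTGGGAACGGCTGCACTACCGGCGTCACCAGCCGAT-3'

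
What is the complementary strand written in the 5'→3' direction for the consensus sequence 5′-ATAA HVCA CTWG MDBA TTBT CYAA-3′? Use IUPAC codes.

5'-TTRGAVAATVHKCWAGTGBDTTAT-3'

Standard pairs A↔T, G↔C; ambiguity codes pair Y↔R, M↔K, W↔W, B↔V, D↔H. Complement (TATTDBGTGAWCKHVTAAVAGRTT), then reverse for 5'→3'.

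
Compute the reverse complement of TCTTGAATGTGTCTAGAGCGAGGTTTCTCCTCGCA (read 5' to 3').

5′-TGCGAGGAGAAACCTCGCTCTAGACACATTCAAGA-3′

Complement each base (A↔T, G↔C): AGAACTTACACAGATCTCGCTCCAAAGAGGAGCGT. Then reverse.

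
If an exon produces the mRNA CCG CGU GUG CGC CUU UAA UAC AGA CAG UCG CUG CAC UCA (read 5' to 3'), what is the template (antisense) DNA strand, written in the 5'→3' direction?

5'-TGAGTGCAGCGACTGTCTGTATTAAAGGCGCACACGCGG-3'

Replace U with T to get the coding DNA strand: CCGCGTGTGCGCCTTTAATACAGACAGTCGCTGCACTCA. The template strand is its reverse complement (complement GGCGCACACGCGGAAATTATGTCTGTCAGCGACGTGAGT, then reverse).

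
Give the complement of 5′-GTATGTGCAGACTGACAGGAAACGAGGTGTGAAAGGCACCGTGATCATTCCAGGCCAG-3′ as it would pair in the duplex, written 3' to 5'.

3'-CATACACGTCTGACTGTCCTTTGCTCCACACTTTCCGTGGCACTAGTAAGGTCCGGTC-5'

Base-pairing A↔T, G↔C gives the complement. The complementary strand is antiparallel, so paired with a 5'→3' strand it runs 3'→5'.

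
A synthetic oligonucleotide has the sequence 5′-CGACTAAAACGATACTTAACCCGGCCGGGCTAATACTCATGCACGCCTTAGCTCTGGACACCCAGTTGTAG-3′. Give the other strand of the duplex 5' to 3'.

5'-CTACAACTGGGTGTCCAGAGCTAAGGCGTGCATGAGTATTAGCCCGGCCGGGTTAAGTATCGTTTTAGTCG-3'

The complement of CGACTAAAACGATACTTAACCCGGCCGGGCTAATACTCATGCACGCCTTAGCTCTGGACACCCAGTTGTAG is GCTGATTTTGCTATGAATTGGGCCGGCCCGATTATGAGTACGTGCGGAATCGAGACCTGTGGGTCAACATC (A↔T, G↔C). DNA strands are antiparallel, so the complementary strand runs 3'→5'; reversing gives the 5'→3' form.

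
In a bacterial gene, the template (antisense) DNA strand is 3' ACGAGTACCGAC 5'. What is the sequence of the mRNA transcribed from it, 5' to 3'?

5'-UGCUCAUGGCUG-3'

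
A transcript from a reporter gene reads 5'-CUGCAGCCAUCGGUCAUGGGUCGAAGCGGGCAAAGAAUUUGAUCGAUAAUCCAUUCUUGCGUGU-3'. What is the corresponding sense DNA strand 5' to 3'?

The coding DNA strand has the same 5'→3' sequence as the mRNA with U replaced by T.

5'-CTGCAGCCATCGGTCATGGGTCGAAGCGGGCAAAGAATTTGATCGATAATCCATTCTTGCGTGT-3'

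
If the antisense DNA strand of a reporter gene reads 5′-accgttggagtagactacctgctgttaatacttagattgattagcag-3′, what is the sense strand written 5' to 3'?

The coding strand is complementary and antiparallel to the template: take the complement (A↔T, G↔C) and reverse.

5'-CTGCTAATCAATCTAAGTATTAACAGCAGGTAGTCTACTCCAACGGT-3'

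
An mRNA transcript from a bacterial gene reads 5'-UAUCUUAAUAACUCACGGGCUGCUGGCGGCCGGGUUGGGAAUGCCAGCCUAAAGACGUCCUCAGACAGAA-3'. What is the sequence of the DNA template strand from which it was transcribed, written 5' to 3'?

5'-TTCTGTCTGAGGACGTCTTTAGGCTGGCATTCCCAACCCGGCCGCCAGCAGCCCGTGAGTTATTAAGATA-3'

Replace U with T to get the coding DNA strand: TATCTTAATAACTCACGGGCTGCTGGCGGCCGGGTTGGGAATGCCAGCCTAAAGACGTCCTCAGACAGAA. The template strand is its reverse complement (complement ATAGAATTATTGAGTGCCCGACGACCGCCGGCCCAACCCTTACGGTCGGATTTCTGCAGGAGTCTGTCTT, then reverse).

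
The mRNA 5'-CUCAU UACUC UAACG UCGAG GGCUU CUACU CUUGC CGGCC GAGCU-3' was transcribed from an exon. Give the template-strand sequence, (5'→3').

5'-AGCTCGGCCGGCAAGAGTAGAAGCCCTCGACGTTAGAGTAATGAG-3'

Replace U with T to get the coding DNA strand: CTCATTACTCTAACGTCGAGGGCTTCTACTCTTGCCGGCCGAGCT. The template strand is its reverse complement (complement GAGTAATGAGATTGCAGCTCCCGAAGATGAGAACGGCCGGCTCGA, then reverse).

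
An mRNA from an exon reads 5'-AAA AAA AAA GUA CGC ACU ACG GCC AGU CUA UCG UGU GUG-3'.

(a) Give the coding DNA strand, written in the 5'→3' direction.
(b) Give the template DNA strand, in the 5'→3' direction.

(a) 5'-AAAAAAAAAGTACGCACTACGGCCAGTCTATCGTGTGTG-3'
(b) 5'-CACACACGATAGACTGGCCGTAGTGCGTACTTTTTTTTT-3'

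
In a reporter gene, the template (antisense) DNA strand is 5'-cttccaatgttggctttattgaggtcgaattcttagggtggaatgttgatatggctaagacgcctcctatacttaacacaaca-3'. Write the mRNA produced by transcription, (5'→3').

5'-UGUUGUGUUAAGUAUAGGAGGCGUCUUAGCCAUAUCAACAUUCCACCCUAAGAAUUCGACCUCAAUAAAGCCAACAUUGGAAG-3'

RNA polymerase reads the template 3'→5' and synthesizes mRNA 5'→3' by base-pairing (A→U, T→A, G↔C). The complement of the template is GAAGGTTACAACCGAAATAACTCCAGCTTAAGAATCCCACCTTACAACTATACCGATTCTGCGGAGGATATGAATTGTGTTGT; antiparallel, so 5'→3' the coding strand is TGTTGTGTTAAGTATAGGAGGCGTCTTAGCCATATCAACATTCCACCCTAAGAATTCGACCTCAATAAAGCCAACATTGGAAG. Replace T with U for the mRNA.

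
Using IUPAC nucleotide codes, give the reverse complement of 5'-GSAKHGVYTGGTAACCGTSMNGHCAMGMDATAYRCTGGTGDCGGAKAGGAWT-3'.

Standard pairs A↔T, G↔C; ambiguity codes pair R↔Y, M↔K, W↔W, S↔S, D↔H, V↔B, N↔N. Complement (CSTMDCBRACCATTGGCASKNCDGTKCKHTATRYGACCACHGCCTMTCCTWA), then reverse for 5'→3'.

5'-AWTCCTMTCCGHCACCAGYRTATHKCKTGDCNKSACGGTTACCARBCDMTSC-3'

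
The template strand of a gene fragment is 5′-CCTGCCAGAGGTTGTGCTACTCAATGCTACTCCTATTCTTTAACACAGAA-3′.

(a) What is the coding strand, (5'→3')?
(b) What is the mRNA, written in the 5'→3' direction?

(a) 5'-TTCTGTGTTAAAGAATAGGAGTAGCATTGAGTAGCACAACCTCTGGCAGG-3'
(b) 5'-UUCUGUGUUAAAGAAUAGGAGUAGCAUUGAGUAGCACAACCUCUGGCAGG-3'

(a) The coding strand is the reverse complement of the template: complement GGACGGTCTCCAACACGATGAGTTACGATGAGGATAAGAAATTGTGTCTT, then reverse.
(b) mRNA has the coding-strand sequence with T→U.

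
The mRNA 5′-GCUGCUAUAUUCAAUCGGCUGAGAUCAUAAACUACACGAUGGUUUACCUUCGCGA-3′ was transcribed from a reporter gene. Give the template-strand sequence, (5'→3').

5'-TCGCGAAGGTAAACCATCGTGTAGTTTATGATCTCAGCCGATTGAATATAGCAGC-3'

Replace U with T to get the coding DNA strand: GCTGCTATATTCAATCGGCTGAGATCATAAACTACACGATGGTTTACCTTCGCGA. The template strand is its reverse complement (complement CGACGATATAAGTTAGCCGACTCTAGTATTTGATGTGCTACCAAATGGAAGCGCT, then reverse).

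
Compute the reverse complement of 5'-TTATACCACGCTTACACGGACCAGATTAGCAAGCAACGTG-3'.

Complement each base (A↔T, G↔C): AATATGGTGCGAATGTGCCTGGTCTAATCGTTCGTTGCAC. Then reverse.

5'-CACGTTGCTTGCTAATCTGGTCCGTGTAAGCGTGGTATAA-3'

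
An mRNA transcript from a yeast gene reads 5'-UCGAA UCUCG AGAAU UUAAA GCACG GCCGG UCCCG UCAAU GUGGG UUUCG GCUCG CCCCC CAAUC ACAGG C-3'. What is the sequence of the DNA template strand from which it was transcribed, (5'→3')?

Replace U with T to get the coding DNA strand: TCGAATCTCGAGAATTTAAAGCACGGCCGGTCCCGTCAATGTGGGTTTCGGCTCGCCCCCCAATCACAGGC. The template strand is its reverse complement (complement AGCTTAGAGCTCTTAAATTTCGTGCCGGCCAGGGCAGTTACACCCAAAGCCGAGCGGGGGGTTAGTGTCCG, then reverse).

5'-GCCTGTGATTGGGGGGCGAGCCGAAACCCACATTGACGGGACCGGCCGTGCTTTAAATTCTCGAGATTCGA-3'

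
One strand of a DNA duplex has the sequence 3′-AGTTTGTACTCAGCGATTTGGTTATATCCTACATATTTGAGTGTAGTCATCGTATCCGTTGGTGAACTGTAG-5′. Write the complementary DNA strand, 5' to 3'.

5'-TCAAACATGAGTCGCTAAACCAATATAGGATGTATAAACTCACATCAGTAGCATAGGCAACCACTTGACATC-3'

The strand is given 3'→5', so its complement runs 5'→3' in the same left-to-right order: pair each base A↔T, G↔C.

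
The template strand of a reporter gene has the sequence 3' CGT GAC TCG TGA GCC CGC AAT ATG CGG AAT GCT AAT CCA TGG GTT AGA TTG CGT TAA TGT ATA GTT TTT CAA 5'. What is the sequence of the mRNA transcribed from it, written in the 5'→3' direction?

5'-GCACUGAGCACUCGGGCGUUAUACGCCUUACGAUUAGGUACCCAAUCUAACGCAAUUACAUAUCAAAAAGUU-3'

Reading the template 3'→5' as shown, RNA polymerase pairs each base (A→U, T→A, G↔C) to build mRNA 5'→3' directly.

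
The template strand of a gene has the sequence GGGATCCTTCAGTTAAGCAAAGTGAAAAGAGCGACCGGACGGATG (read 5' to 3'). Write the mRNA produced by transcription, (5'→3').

5'-CAUCCGUCCGGUCGCUCUUUUCACUUUGCUUAACUGAAGGAUCCC-3'

RNA polymerase reads the template 3'→5' and synthesizes mRNA 5'→3' by base-pairing (A→U, T→A, G↔C). The complement of the template is CCCTAGGAAGTCAATTCGTTTCACTTTTCTCGCTGGCCTGCCTAC; antiparallel, so 5'→3' the coding strand is CATCCGTCCGGTCGCTCTTTTCACTTTGCTTAACTGAAGGATCCC. Replace T with U for the mRNA.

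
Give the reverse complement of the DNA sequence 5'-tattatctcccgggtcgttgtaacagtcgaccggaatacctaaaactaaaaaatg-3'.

5'-CATTTTTTAGTTTTAGGTATTCCGGTCGACTGTTACAACGACCCGGGAGATAATA-3'

Complement each base (A↔T, G↔C): ATAATAGAGGGCCCAGCAACATTGTCAGCTGGCCTTATGGATTTTGATTTTTTAC. Then reverse.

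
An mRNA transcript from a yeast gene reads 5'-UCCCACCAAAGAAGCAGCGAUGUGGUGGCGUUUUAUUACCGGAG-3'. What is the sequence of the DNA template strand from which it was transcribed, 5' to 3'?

Replace U with T to get the coding DNA strand: TCCCACCAAAGAAGCAGCGATGTGGTGGCGTTTTATTACCGGAG. The template strand is its reverse complement (complement AGGGTGGTTTCTTCGTCGCTACACCACCGCAAAATAATGGCCTC, then reverse).

5'-CTCCGGTAATAAAACGCCACCACATCGCTGCTTCTTTGGTGGGA-3'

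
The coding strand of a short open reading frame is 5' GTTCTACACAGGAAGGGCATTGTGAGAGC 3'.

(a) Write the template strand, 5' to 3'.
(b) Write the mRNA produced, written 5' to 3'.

(a) The template strand is the reverse complement of the coding strand: complement CAAGATGTGTCCTTCCCGTAACACTCTCG, then reverse.
(b) mRNA matches the coding strand with T→U.

(a) 5'-GCTCTCACAATGCCCTTCCTGTGTAGAAC-3'
(b) 5'-GUUCUACACAGGAAGGGCAUUGUGAGAGC-3'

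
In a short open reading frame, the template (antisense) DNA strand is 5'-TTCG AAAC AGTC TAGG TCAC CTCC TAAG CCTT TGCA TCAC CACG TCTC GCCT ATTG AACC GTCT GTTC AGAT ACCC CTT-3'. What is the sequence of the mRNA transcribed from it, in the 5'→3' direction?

5′-AAGGGGUAUCUGAACAGACGGUUCAAUAGGCGAGACGUGGUGAUGCAAAGGCUUAGGAGGUGACCUAGACUGUUUCGAA-3′

RNA polymerase reads the template 3'→5' and synthesizes mRNA 5'→3' by base-pairing (A→U, T→A, G↔C). The complement of the template is AAGCTTTGTCAGATCCAGTGGAGGATTCGGAAACGTAGTGGTGCAGAGCGGATAACTTGGCAGACAAGTCTATGGGGAA; antiparallel, so 5'→3' the coding strand is AAGGGGTATCTGAACAGACGGTTCAATAGGCGAGACGTGGTGATGCAAAGGCTTAGGAGGTGACCTAGACTGTTTCGAA. Replace T with U for the mRNA.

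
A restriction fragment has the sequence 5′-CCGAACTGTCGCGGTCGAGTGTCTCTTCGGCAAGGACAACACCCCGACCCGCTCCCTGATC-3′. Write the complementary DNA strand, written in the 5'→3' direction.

The complement of CCGAACTGTCGCGGTCGAGTGTCTCTTCGGCAAGGACAACACCCCGACCCGCTCCCTGATC is GGCTTGACAGCGCCAGCTCACAGAGAAGCCGTTCCTGTTGTGGGGCTGGGCGAGGGACTAG (A↔T, G↔C). DNA strands are antiparallel, so the complementary strand runs 3'→5'; reversing gives the 5'→3' form.

5'-GATCAGGGAGCGGGTCGGGGTGTTGTCCTTGCCGAAGAGACACTCGACCGCGACAGTTCGG-3'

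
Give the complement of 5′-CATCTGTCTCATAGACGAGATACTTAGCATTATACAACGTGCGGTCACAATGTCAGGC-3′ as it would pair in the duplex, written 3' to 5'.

Base-pairing A↔T, G↔C gives the complement. The complementary strand is antiparallel, so paired with a 5'→3' strand it runs 3'→5'.

3′-GTAGACAGAGTATCTGCTCTATGAATCGTAATATGTTGCACGCCAGTGTTACAGTCCG-5′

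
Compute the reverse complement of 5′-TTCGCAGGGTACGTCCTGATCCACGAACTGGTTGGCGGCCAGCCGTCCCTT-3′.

Complement each base (A↔T, G↔C): AAGCGTCCCATGCAGGACTAGGTGCTTGACCAACCGCCGGTCGGCAGGGAA. Then reverse.

5'-AAGGGACGGCTGGCCGCCAACCAGTTCGTGGATCAGGACGTACCCTGCGAA-3'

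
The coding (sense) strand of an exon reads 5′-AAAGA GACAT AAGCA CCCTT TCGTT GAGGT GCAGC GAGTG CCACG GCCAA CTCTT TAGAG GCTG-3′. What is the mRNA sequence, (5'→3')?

The mRNA is synthesized from the template strand, so it matches the coding strand with T replaced by U.

5′-AAAGAGACAUAAGCACCCUUUCGUUGAGGUGCAGCGAGUGCCACGGCCAACUCUUUAGAGGCUG-3′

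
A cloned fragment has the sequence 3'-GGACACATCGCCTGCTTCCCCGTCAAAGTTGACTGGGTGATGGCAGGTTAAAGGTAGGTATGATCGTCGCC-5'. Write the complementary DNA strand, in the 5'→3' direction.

5'-CCTGTGTAGCGGACGAAGGGGCAGTTTCAACTGACCCACTACCGTCCAATTTCCATCCATACTAGCAGCGG-3'

The strand is given 3'→5', so its complement runs 5'→3' in the same left-to-right order: pair each base A↔T, G↔C.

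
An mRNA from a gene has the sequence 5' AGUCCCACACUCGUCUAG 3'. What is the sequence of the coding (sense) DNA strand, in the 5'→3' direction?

5'-AGTCCCACACTCGTCTAG-3'

The coding DNA strand has the same 5'→3' sequence as the mRNA with U replaced by T.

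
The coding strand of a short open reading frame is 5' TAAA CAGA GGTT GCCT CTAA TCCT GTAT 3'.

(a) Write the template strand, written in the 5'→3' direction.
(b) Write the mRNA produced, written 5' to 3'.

(a) The template strand is the reverse complement of the coding strand: complement ATTTGTCTCCAACGGAGATTAGGACATA, then reverse.
(b) mRNA matches the coding strand with T→U.

(a) 5'-ATACAGGATTAGAGGCAACCTCTGTTTA-3'
(b) 5′-UAAACAGAGGUUGCCUCUAAUCCUGUAU-3′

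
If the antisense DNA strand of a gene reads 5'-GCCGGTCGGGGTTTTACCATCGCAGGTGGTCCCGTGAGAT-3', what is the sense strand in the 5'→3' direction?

The coding strand is complementary and antiparallel to the template: take the complement (A↔T, G↔C) and reverse.

5'-ATCTCACGGGACCACCTGCGATGGTAAAACCCCGACCGGC-3'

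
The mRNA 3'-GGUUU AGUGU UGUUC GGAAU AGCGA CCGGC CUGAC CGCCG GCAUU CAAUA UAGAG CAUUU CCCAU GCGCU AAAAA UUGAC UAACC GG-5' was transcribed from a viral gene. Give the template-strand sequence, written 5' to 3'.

5'-CCAAATCACAACAAGCCTTATCGCTGGCCGGACTGGCGGCCGTAAGTTATATCTCGTAAAGGGTACGCGATTTTTAACTGATTGGCC-3'

Written 5'→3' the mRNA is GGCCAAUCAGUUAAAAAUCGCGUACCCUUUACGAGAUAUAACUUACGGCCGCCAGUCCGGCCAGCGAUAAGGCUUGUUGUGAUUUGG, so the coding DNA strand is GGCCAATCAGTTAAAAATCGCGTACCCTTTACGAGATATAACTTACGGCCGCCAGTCCGGCCAGCGATAAGGCTTGTTGTGATTTGG. The template is its reverse complement.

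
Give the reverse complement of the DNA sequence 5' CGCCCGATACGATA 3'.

Complement each base (A↔T, G↔C): GCGGGCTATGCTAT. Then reverse.

5'-TATCGTATCGGGCG-3'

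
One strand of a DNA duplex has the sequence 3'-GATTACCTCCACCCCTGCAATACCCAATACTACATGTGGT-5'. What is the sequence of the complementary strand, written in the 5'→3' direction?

5'-CTAATGGAGGTGGGGACGTTATGGGTTATGATGTACACCA-3'

The strand is given 3'→5', so its complement runs 5'→3' in the same left-to-right order: pair each base A↔T, G↔C.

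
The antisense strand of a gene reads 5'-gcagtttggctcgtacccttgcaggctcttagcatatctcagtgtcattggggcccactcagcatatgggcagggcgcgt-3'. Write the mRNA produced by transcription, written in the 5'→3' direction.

5'-ACGCGCCCUGCCCAUAUGCUGAGUGGGCCCCAAUGACACUGAGAUAUGCUAAGAGCCUGCAAGGGUACGAGCCAAACUGC-3'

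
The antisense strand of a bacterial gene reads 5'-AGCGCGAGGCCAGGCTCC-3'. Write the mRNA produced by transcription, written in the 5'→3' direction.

RNA polymerase reads the template 3'→5' and synthesizes mRNA 5'→3' by base-pairing (A→U, T→A, G↔C). The complement of the template is TCGCGCTCCGGTCCGAGG; antiparallel, so 5'→3' the coding strand is GGAGCCTGGCCTCGCGCT. Replace T with U for the mRNA.

5'-GGAGCCUGGCCUCGCGCU-3'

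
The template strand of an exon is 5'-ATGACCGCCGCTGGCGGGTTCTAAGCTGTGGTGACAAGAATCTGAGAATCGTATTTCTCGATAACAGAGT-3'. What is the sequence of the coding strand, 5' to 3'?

5'-ACTCTGTTATCGAGAAATACGATTCTCAGATTCTTGTCACCACAGCTTAGAACCCGCCAGCGGCGGTCAT-3'

The coding strand is complementary and antiparallel to the template: take the complement (A↔T, G↔C) and reverse.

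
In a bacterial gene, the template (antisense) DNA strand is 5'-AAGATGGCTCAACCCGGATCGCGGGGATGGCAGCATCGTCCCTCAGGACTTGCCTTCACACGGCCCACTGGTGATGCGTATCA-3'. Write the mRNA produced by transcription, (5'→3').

5'-UGAUACGCAUCACCAGUGGGCCGUGUGAAGGCAAGUCCUGAGGGACGAUGCUGCCAUCCCCGCGAUCCGGGUUGAGCCAUCUU-3'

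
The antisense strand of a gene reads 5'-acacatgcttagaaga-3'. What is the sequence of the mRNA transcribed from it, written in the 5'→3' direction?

The mRNA has the sequence of the coding strand (reverse complement of the template) with T→U. Reverse complement of ACACATGCTTAGAAGA is TCTTCTAAGCATGTGT; then T→U.

5′-UCUUCUAAGCAUGUGU-3′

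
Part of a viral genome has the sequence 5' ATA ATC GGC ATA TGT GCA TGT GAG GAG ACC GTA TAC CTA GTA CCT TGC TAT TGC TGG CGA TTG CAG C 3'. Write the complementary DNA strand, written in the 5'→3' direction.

5'-GCTGCAATCGCCAGCAATAGCAAGGTACTAGGTATACGGTCTCCTCACATGCACATATGCCGATTAT-3'

The complement of ATAATCGGCATATGTGCATGTGAGGAGACCGTATACCTAGTACCTTGCTATTGCTGGCGATTGCAGC is TATTAGCCGTATACACGTACACTCCTCTGGCATATGGATCATGGAACGATAACGACCGCTAACGTCG (A↔T, G↔C). DNA strands are antiparallel, so the complementary strand runs 3'→5'; reversing gives the 5'→3' form.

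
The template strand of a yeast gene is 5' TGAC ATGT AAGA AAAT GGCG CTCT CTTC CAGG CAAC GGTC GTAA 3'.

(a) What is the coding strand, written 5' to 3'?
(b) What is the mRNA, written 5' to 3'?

(a) The coding strand is the reverse complement of the template: complement ACTGTACATTCTTTTACCGCGAGAGAAGGTCCGTTGCCAGCATT, then reverse.
(b) mRNA has the coding-strand sequence with T→U.

(a) 5'-TTACGACCGTTGCCTGGAAGAGAGCGCCATTTTCTTACATGTCA-3'
(b) 5′-UUACGACCGUUGCCUGGAAGAGAGCGCCAUUUUCUUACAUGUCA-3′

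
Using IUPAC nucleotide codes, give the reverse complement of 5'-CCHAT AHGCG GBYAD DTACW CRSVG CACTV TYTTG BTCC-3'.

Standard pairs A↔T, G↔C; ambiguity codes pair R↔Y, W↔W, S↔S, B↔V, D↔H. Complement (GGDTATDCGCCVRTHHATGWGYSBCGTGABARAACVAGG), then reverse for 5'→3'.

5′-GGAVCAARABAGTGCBSYGWGTAHHTRVCCGCDTATDGG-3′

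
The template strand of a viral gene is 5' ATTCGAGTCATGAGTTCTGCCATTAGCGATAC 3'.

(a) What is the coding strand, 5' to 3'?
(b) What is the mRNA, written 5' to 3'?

(a) The coding strand is the reverse complement of the template: complement TAAGCTCAGTACTCAAGACGGTAATCGCTATG, then reverse.
(b) mRNA has the coding-strand sequence with T→U.

(a) 5'-GTATCGCTAATGGCAGAACTCATGACTCGAAT-3'
(b) 5'-GUAUCGCUAAUGGCAGAACUCAUGACUCGAAU-3'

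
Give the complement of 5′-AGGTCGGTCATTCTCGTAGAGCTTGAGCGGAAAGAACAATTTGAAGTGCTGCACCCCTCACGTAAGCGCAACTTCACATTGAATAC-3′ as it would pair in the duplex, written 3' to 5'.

3'-TCCAGCCAGTAAGAGCATCTCGAACTCGCCTTTCTTGTTAAACTTCACGACGTGGGGAGTGCATTCGCGTTGAAGTGTAACTTATG-5'

Base-pairing A↔T, G↔C gives the complement. The complementary strand is antiparallel, so paired with a 5'→3' strand it runs 3'→5'.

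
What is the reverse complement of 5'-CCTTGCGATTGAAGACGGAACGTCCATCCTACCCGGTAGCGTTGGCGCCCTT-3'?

Reading the sequence 3'→5' and pairing each base (A↔T, G↔C) gives the reverse complement directly.

5′-AAGGGCGCCAACGCTACCGGGTAGGATGGACGTTCCGTCTTCAATCGCAAGG-3′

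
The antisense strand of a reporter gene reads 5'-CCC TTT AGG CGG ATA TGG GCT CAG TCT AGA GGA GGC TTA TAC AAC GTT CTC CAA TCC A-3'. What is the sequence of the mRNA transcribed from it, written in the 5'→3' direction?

The mRNA has the sequence of the coding strand (reverse complement of the template) with T→U. Reverse complement of CCCTTTAGGCGGATATGGGCTCAGTCTAGAGGAGGCTTATACAACGTTCTCCAATCCA is TGGATTGGAGAACGTTGTATAAGCCTCCTCTAGACTGAGCCCATATCCGCCTAAAGGG; then T→U.

5'-UGGAUUGGAGAACGUUGUAUAAGCCUCCUCUAGACUGAGCCCAUAUCCGCCUAAAGGG-3'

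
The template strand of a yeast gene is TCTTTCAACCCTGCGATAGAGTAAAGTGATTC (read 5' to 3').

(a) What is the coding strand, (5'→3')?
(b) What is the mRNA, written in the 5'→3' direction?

(a) 5'-GAATCACTTTACTCTATCGCAGGGTTGAAAGA-3'
(b) 5'-GAAUCACUUUACUCUAUCGCAGGGUUGAAAGA-3'

(a) The coding strand is the reverse complement of the template: complement AGAAAGTTGGGACGCTATCTCATTTCACTAAG, then reverse.
(b) mRNA has the coding-strand sequence with T→U.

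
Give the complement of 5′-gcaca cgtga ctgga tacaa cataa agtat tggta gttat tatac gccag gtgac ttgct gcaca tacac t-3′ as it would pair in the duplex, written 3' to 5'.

Base-pairing A↔T, G↔C gives the complement. The complementary strand is antiparallel, so paired with a 5'→3' strand it runs 3'→5'.

3'-CGTGTGCACTGACCTATGTTGTATTTCATAACCATCAATAATATGCGGTCCACTGAACGACGTGTATGTGA-5'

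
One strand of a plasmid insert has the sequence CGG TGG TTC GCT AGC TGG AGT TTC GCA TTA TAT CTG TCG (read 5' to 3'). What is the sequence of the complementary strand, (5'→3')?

The complement of CGGTGGTTCGCTAGCTGGAGTTTCGCATTATATCTGTCG is GCCACCAAGCGATCGACCTCAAAGCGTAATATAGACAGC (A↔T, G↔C). DNA strands are antiparallel, so the complementary strand runs 3'→5'; reversing gives the 5'→3' form.

5'-CGACAGATATAATGCGAAACTCCAGCTAGCGAACCACCG-3'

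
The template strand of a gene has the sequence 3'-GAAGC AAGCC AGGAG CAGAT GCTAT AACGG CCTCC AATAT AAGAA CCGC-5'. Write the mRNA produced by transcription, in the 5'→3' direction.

Reading the template 3'→5' as shown, RNA polymerase pairs each base (A→U, T→A, G↔C) to build mRNA 5'→3' directly.

5'-CUUCGUUCGGUCCUCGUCUACGAUAUUGCCGGAGGUUAUAUUCUUGGCG-3'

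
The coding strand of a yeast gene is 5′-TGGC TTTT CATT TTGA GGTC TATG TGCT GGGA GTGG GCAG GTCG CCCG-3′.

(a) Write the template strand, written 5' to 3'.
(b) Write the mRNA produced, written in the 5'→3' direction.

(a) The template strand is the reverse complement of the coding strand: complement ACCGAAAAGTAAAACTCCAGATACACGACCCTCACCCGTCCAGCGGGC, then reverse.
(b) mRNA matches the coding strand with T→U.

(a) 5'-CGGGCGACCTGCCCACTCCCAGCACATAGACCTCAAAATGAAAAGCCA-3'
(b) 5′-UGGCUUUUCAUUUUGAGGUCUAUGUGCUGGGAGUGGGCAGGUCGCCCG-3′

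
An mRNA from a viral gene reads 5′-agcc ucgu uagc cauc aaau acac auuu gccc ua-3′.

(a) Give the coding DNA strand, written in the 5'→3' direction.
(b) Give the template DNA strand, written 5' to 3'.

(a) The coding strand matches the mRNA with U→T.
(b) The template strand is the reverse complement of the coding strand.

(a) 5'-AGCCTCGTTAGCCATCAAATACACATTTGCCCTA-3'
(b) 5'-TAGGGCAAATGTGTATTTGATGGCTAACGAGGCT-3'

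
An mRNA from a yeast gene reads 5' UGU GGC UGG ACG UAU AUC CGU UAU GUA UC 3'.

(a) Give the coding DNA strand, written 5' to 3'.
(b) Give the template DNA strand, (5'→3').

(a) 5'-TGTGGCTGGACGTATATCCGTTATGTATC-3'
(b) 5'-GATACATAACGGATATACGTCCAGCCACA-3'

(a) The coding strand matches the mRNA with U→T.
(b) The template strand is the reverse complement of the coding strand.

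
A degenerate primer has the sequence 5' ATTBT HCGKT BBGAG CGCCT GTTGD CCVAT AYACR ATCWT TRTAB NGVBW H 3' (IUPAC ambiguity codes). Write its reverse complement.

5'-DWVBCNVTAYAAWGATYGTRTATBGGHCAACAGGCGCTCVVAMCGDAVAAT-3'

Standard pairs A↔T, G↔C; ambiguity codes pair R↔Y, K↔M, W↔W, B↔V, D↔H, N↔N. Complement (TAAVADGCMAVVCTCGCGGACAACHGGBTATRTGYTAGWAAYATVNCBVWD), then reverse for 5'→3'.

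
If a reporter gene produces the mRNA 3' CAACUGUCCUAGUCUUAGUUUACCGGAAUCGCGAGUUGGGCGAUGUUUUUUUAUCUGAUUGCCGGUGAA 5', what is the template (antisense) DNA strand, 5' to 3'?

5'-GTTGACAGGATCAGAATCAAATGGCCTTAGCGCTCAACCCGCTACAAAAAAATAGACTAACGGCCACTT-3'

Written 5'→3' the mRNA is AAGUGGCCGUUAGUCUAUUUUUUUGUAGCGGGUUGAGCGCUAAGGCCAUUUGAUUCUGAUCCUGUCAAC, so the coding DNA strand is AAGTGGCCGTTAGTCTATTTTTTTGTAGCGGGTTGAGCGCTAAGGCCATTTGATTCTGATCCTGTCAAC. The template is its reverse complement.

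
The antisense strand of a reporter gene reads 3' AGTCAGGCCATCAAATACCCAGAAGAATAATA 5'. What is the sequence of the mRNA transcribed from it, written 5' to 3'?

5'-UCAGUCCGGUAGUUUAUGGGUCUUCUUAUUAU-3'

Reading the template 3'→5' as shown, RNA polymerase pairs each base (A→U, T→A, G↔C) to build mRNA 5'→3' directly.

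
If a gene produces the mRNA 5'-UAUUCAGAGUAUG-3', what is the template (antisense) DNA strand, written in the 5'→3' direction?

5'-CATACTCTGAATA-3'

Replace U with T to get the coding DNA strand: TATTCAGAGTATG. The template strand is its reverse complement (complement ATAAGTCTCATAC, then reverse).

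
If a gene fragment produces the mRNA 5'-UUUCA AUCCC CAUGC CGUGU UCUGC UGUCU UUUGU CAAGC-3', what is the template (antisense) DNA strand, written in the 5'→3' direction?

5'-GCTTGACAAAAGACAGCAGAACACGGCATGGGGATTGAAA-3'

Replace U with T to get the coding DNA strand: TTTCAATCCCCATGCCGTGTTCTGCTGTCTTTTGTCAAGC. The template strand is its reverse complement (complement AAAGTTAGGGGTACGGCACAAGACGACAGAAAACAGTTCG, then reverse).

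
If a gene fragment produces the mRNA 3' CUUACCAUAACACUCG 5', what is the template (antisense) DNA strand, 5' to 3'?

5'-GAATGGTATTGTGAGC-3'

Written 5'→3' the mRNA is GCUCACAAUACCAUUC, so the coding DNA strand is GCTCACAATACCATTC. The template is its reverse complement.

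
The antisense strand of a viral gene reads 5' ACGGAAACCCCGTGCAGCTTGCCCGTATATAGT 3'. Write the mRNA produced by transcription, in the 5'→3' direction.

5'-ACUAUAUACGGGCAAGCUGCACGGGGUUUCCGU-3'

RNA polymerase reads the template 3'→5' and synthesizes mRNA 5'→3' by base-pairing (A→U, T→A, G↔C). The complement of the template is TGCCTTTGGGGCACGTCGAACGGGCATATATCA; antiparallel, so 5'→3' the coding strand is ACTATATACGGGCAAGCTGCACGGGGTTTCCGT. Replace T with U for the mRNA.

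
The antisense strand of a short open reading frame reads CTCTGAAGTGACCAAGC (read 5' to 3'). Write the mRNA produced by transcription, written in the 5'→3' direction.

RNA polymerase reads the template 3'→5' and synthesizes mRNA 5'→3' by base-pairing (A→U, T→A, G↔C). The complement of the template is GAGACTTCACTGGTTCG; antiparallel, so 5'→3' the coding strand is GCTTGGTCACTTCAGAG. Replace T with U for the mRNA.

5'-GCUUGGUCACUUCAGAG-3'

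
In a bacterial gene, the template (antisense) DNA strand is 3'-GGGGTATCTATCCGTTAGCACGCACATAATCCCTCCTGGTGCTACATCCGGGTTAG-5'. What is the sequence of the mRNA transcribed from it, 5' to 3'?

5'-CCCCAUAGAUAGGCAAUCGUGCGUGUAUUAGGGAGGACCACGAUGUAGGCCCAAUC-3'

Reading the template 3'→5' as shown, RNA polymerase pairs each base (A→U, T→A, G↔C) to build mRNA 5'→3' directly.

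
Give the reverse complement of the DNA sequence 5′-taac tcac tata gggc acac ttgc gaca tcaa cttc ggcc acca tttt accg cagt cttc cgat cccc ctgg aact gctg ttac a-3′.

5′-TGTAACAGCAGTTCCAGGGGGATCGGAAGACTGCGGTAAAATGGTGGCCGAAGTTGATGTCGCAAGTGTGCCCTATAGTGAGTTA-3′

Complement each base (A↔T, G↔C): ATTGAGTGATATCCCGTGTGAACGCTGTAGTTGAAGCCGGTGGTAAAATGGCGTCAGAAGGCTAGGGGGACCTTGACGACAATGT. Then reverse.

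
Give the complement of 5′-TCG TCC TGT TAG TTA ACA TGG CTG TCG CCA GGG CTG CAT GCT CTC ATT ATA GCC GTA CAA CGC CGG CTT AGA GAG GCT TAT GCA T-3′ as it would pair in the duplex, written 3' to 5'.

3'-AGCAGGACAATCAATTGTACCGACAGCGGTCCCGACGTACGAGAGTAATATCGGCATGTTGCGGCCGAATCTCTCCGAATACGTA-5'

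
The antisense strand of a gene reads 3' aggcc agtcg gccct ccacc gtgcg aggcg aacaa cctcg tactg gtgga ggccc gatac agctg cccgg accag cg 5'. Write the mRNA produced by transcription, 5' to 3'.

5'-UCCGGUCAGCCGGGAGGUGGCACGCUCCGCUUGUUGGAGCAUGACCACCUCCGGGCUAUGUCGACGGGCCUGGUCGC-3'

Reading the template 3'→5' as shown, RNA polymerase pairs each base (A→U, T→A, G↔C) to build mRNA 5'→3' directly.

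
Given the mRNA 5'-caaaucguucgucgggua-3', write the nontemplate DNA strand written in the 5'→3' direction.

5'-CAAATCGTTCGTCGGGTA-3'

The coding DNA strand has the same 5'→3' sequence as the mRNA with U replaced by T.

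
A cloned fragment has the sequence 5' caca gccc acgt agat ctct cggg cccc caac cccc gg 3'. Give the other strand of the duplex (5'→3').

5'-CCGGGGGTTGGGGGCCCGAGAGATCTACGTGGGCTGTG-3'

Pairing A↔T and G↔C gives GTGTCGGGTGCATCTAGAGAGCCCGGGGGTTGGGGGCC, running 3'→5'. Reverse for the 5'→3' convention.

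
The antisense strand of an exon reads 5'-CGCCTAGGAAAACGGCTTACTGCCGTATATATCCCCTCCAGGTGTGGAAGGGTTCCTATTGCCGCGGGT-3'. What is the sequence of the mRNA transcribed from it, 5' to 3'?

5′-ACCCGCGGCAAUAGGAACCCUUCCACACCUGGAGGGGAUAUAUACGGCAGUAAGCCGUUUUCCUAGGCG-3′

The mRNA has the sequence of the coding strand (reverse complement of the template) with T→U. Reverse complement of CGCCTAGGAAAACGGCTTACTGCCGTATATATCCCCTCCAGGTGTGGAAGGGTTCCTATTGCCGCGGGT is ACCCGCGGCAATAGGAACCCTTCCACACCTGGAGGGGATATATACGGCAGTAAGCCGTTTTCCTAGGCG; then T→U.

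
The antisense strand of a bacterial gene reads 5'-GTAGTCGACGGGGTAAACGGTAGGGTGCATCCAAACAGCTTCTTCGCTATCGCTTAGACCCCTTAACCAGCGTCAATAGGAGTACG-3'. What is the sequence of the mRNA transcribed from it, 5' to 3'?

5'-CGUACUCCUAUUGACGCUGGUUAAGGGGUCUAAGCGAUAGCGAAGAAGCUGUUUGGAUGCACCCUACCGUUUACCCCGUCGACUAC-3'

RNA polymerase reads the template 3'→5' and synthesizes mRNA 5'→3' by base-pairing (A→U, T→A, G↔C). The complement of the template is CATCAGCTGCCCCATTTGCCATCCCACGTAGGTTTGTCGAAGAAGCGATAGCGAATCTGGGGAATTGGTCGCAGTTATCCTCATGC; antiparallel, so 5'→3' the coding strand is CGTACTCCTATTGACGCTGGTTAAGGGGTCTAAGCGATAGCGAAGAAGCTGTTTGGATGCACCCTACCGTTTACCCCGTCGACTAC. Replace T with U for the mRNA.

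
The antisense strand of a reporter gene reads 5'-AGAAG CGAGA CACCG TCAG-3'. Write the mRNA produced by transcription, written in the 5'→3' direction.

The mRNA has the sequence of the coding strand (reverse complement of the template) with T→U. Reverse complement of AGAAGCGAGACACCGTCAG is CTGACGGTGTCTCGCTTCT; then T→U.

5'-CUGACGGUGUCUCGCUUCU-3'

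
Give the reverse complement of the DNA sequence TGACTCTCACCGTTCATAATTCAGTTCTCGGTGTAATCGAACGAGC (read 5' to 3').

5'-GCTCGTTCGATTACACCGAGAACTGAATTATGAACGGTGAGAGTCA-3'

Complement each base (A↔T, G↔C): ACTGAGAGTGGCAAGTATTAAGTCAAGAGCCACATTAGCTTGCTCG. Then reverse.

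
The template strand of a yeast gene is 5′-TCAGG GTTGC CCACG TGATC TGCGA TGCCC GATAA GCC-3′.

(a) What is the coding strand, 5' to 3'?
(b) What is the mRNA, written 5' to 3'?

(a) 5'-GGCTTATCGGGCATCGCAGATCACGTGGGCAACCCTGA-3'
(b) 5'-GGCUUAUCGGGCAUCGCAGAUCACGUGGGCAACCCUGA-3'

(a) The coding strand is the reverse complement of the template: complement AGTCCCAACGGGTGCACTAGACGCTACGGGCTATTCGG, then reverse.
(b) mRNA has the coding-strand sequence with T→U.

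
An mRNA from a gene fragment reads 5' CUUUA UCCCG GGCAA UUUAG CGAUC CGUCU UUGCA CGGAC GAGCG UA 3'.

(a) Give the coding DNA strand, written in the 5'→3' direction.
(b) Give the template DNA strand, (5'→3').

(a) The coding strand matches the mRNA with U→T.
(b) The template strand is the reverse complement of the coding strand.

(a) 5'-CTTTATCCCGGGCAATTTAGCGATCCGTCTTTGCACGGACGAGCGTA-3'
(b) 5′-TACGCTCGTCCGTGCAAAGACGGATCGCTAAATTGCCCGGGATAAAG-3′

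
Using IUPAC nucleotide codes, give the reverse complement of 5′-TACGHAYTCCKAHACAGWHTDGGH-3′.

Standard pairs A↔T, G↔C; ambiguity codes pair Y↔R, K↔M, W↔W, D↔H. Complement (ATGCDTRAGGMTDTGTCWDAHCCD), then reverse for 5'→3'.

5'-DCCHADWCTGTDTMGGARTDCGTA-3'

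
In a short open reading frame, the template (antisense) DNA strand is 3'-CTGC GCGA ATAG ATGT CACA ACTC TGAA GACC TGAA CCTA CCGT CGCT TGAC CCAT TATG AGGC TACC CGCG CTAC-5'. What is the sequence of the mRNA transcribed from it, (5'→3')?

5'-GACGCGCUUAUCUACAGUGUUGAGACUUCUGGACUUGGAUGGCAGCGAACUGGGUAAUACUCCGAUGGGCGCGAUG-3'

Reading the template 3'→5' as shown, RNA polymerase pairs each base (A→U, T→A, G↔C) to build mRNA 5'→3' directly.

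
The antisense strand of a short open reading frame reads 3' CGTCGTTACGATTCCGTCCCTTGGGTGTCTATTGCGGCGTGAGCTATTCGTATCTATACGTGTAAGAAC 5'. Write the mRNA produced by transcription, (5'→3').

Reading the template 3'→5' as shown, RNA polymerase pairs each base (A→U, T→A, G↔C) to build mRNA 5'→3' directly.

5'-GCAGCAAUGCUAAGGCAGGGAACCCACAGAUAACGCCGCACUCGAUAAGCAUAGAUAUGCACAUUCUUG-3'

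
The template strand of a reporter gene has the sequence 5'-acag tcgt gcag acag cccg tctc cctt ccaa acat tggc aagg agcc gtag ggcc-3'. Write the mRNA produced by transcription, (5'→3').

The mRNA has the sequence of the coding strand (reverse complement of the template) with T→U. Reverse complement of ACAGTCGTGCAGACAGCCCGTCTCCCTTCCAAACATTGGCAAGGAGCCGTAGGGCC is GGCCCTACGGCTCCTTGCCAATGTTTGGAAGGGAGACGGGCTGTCTGCACGACTGT; then T→U.

5'-GGCCCUACGGCUCCUUGCCAAUGUUUGGAAGGGAGACGGGCUGUCUGCACGACUGU-3'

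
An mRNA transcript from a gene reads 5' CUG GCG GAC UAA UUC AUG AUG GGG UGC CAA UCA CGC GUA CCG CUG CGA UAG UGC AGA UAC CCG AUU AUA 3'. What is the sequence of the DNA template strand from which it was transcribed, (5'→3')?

5'-TATAATCGGGTATCTGCACTATCGCAGCGGTACGCGTGATTGGCACCCCATCATGAATTAGTCCGCCAG-3'

Replace U with T to get the coding DNA strand: CTGGCGGACTAATTCATGATGGGGTGCCAATCACGCGTACCGCTGCGATAGTGCAGATACCCGATTATA. The template strand is its reverse complement (complement GACCGCCTGATTAAGTACTACCCCACGGTTAGTGCGCATGGCGACGCTATCACGTCTATGGGCTAATAT, then reverse).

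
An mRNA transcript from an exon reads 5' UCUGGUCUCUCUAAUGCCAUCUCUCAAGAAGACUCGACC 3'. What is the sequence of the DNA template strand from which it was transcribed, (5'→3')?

5′-GGTCGAGTCTTCTTGAGAGATGGCATTAGAGAGACCAGA-3′

Replace U with T to get the coding DNA strand: TCTGGTCTCTCTAATGCCATCTCTCAAGAAGACTCGACC. The template strand is its reverse complement (complement AGACCAGAGAGATTACGGTAGAGAGTTCTTCTGAGCTGG, then reverse).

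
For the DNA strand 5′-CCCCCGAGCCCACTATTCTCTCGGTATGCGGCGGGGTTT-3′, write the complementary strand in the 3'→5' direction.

Base-pairing A↔T, G↔C gives the complement. The complementary strand is antiparallel, so paired with a 5'→3' strand it runs 3'→5'.

3'-GGGGGCTCGGGTGATAAGAGAGCCATACGCCGCCCCAAA-5'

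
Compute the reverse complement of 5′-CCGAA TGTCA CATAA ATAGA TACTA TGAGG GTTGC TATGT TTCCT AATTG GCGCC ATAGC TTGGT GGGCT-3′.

Reading the sequence 3'→5' and pairing each base (A↔T, G↔C) gives the reverse complement directly.

5′-AGCCCACCAAGCTATGGCGCCAATTAGGAAACATAGCAACCCTCATAGTATCTATTTATGTGACATTCGG-3′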